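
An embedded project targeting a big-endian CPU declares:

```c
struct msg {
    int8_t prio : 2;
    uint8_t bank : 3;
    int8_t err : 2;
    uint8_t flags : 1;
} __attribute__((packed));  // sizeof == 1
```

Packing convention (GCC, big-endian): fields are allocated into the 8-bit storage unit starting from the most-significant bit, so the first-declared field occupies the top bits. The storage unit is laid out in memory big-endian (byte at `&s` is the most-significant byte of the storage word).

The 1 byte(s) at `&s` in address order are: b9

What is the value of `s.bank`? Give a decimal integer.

7

[0]=0xb9 (big-endian) → word 0xb9
prio:2 @ bit 6 → (0xb9>>6)&0x3 = 0x2
bank:3 @ bit 3 → (0xb9>>3)&0x7 = 0x7  ←
err:2 @ bit 1 → (0xb9>>1)&0x3 = 0x0
flags:1 @ bit 0 → (0xb9>>0)&0x1 = 0x1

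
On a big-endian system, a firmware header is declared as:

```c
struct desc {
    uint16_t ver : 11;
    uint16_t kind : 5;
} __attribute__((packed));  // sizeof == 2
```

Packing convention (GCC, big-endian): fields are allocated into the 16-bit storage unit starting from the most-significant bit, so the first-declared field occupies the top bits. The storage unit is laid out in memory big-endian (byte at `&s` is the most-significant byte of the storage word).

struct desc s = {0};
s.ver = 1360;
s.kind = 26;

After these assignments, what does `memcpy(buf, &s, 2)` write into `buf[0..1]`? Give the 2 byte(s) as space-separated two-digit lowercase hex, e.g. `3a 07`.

aa 1a

ver:11 = 1360 → 0x550 << 5 → word 0xaa00
kind:5 = 26 → 0x1a << 0 → word 0xaa1a
word = 0xaa1a → big-endian bytes:
  [0]=0xaa  [1]=0x1a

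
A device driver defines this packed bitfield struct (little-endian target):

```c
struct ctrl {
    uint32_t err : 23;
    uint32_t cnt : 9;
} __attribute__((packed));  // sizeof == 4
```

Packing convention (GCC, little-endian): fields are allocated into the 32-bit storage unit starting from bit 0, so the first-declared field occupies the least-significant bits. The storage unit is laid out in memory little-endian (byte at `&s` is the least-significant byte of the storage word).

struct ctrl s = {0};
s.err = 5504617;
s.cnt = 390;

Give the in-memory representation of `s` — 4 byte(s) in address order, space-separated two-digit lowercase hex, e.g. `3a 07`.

69 fe 53 c3

err (23b) val=5504617 bits=0x53fe69 at bit 0: 0x0053fe69
cnt (9b) val=390 bits=0x186 at bit 23: 0xc353fe69
word = 0xc353fe69 → little-endian bytes:
  [0]=0x69  [1]=0xfe  [2]=0x53  [3]=0xc3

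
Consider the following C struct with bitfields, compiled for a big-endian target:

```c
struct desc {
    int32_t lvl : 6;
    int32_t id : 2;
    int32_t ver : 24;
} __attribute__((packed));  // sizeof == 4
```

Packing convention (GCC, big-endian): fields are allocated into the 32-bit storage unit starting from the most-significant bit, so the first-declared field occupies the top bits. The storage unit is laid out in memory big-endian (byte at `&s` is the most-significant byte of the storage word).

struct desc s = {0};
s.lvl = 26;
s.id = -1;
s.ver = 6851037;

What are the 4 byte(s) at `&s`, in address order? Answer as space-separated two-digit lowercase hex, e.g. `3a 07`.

[26+:6] lvl=26 & 0x3f = 0x1a; word=0x68000000
[24+:2] id=-1 & 0x3 = 0x3; word=0x6b000000
[0+:24] ver=6851037 & 0xffffff = 0x6889dd; word=0x6b6889dd
word = 0x6b6889dd → big-endian bytes:
  [0]=0x6b  [1]=0x68  [2]=0x89  [3]=0xdd

6b 68 89 dd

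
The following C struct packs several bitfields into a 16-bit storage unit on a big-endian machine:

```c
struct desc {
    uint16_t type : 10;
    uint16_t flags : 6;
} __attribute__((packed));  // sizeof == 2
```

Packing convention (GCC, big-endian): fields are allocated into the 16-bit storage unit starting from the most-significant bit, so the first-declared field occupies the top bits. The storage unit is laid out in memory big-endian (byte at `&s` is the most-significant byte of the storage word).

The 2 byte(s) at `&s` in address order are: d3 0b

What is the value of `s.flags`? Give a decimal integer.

11

[0]=0xd3 [1]=0x0b (big-endian) → word 0xd30b
type:10 @ bit 6 → (0xd30b>>6)&0x3ff = 0x34c
flags:6 @ bit 0 → (0xd30b>>0)&0x3f = 0xb  ←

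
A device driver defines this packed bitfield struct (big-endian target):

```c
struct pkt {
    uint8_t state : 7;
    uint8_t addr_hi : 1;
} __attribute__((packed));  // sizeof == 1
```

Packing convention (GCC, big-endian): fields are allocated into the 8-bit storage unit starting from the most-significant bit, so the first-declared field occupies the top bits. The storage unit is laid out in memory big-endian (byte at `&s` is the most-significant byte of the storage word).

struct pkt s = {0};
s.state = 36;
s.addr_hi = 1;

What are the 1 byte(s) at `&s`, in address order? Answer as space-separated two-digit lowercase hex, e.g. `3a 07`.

49

[1+:7] state=36 & 0x7f = 0x24; word=0x48
[0+:1] addr_hi=1 & 0x1 = 0x1; word=0x49
word = 0x49 → big-endian bytes:
  [0]=0x49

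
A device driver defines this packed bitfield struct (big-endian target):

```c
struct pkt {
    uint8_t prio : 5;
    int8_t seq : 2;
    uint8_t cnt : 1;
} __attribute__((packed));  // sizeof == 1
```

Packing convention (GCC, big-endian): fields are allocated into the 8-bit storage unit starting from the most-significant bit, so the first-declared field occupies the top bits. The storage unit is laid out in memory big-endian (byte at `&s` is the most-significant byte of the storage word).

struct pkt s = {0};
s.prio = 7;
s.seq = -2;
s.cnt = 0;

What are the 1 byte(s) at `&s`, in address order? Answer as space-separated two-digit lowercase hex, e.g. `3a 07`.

3c

prio:5 = 7 → 0x7 << 3 → word 0x38
seq:2 = -2 → 0x2 << 1 → word 0x3c
cnt:1 = 0 → 0x0 << 0 → word 0x3c
word = 0x3c → big-endian bytes:
  [0]=0x3c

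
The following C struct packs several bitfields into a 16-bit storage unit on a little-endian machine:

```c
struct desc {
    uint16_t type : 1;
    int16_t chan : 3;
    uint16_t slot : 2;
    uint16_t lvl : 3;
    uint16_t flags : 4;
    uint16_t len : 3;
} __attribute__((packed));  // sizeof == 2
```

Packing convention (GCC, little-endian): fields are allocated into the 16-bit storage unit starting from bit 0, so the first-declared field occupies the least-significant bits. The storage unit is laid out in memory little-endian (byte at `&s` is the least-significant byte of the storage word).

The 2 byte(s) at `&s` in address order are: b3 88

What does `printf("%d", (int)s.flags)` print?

4

[0]=0xb3 [1]=0x88 (little-endian) → word 0x88b3
type:1 @ bit 0 → (0x88b3>>0)&0x1 = 0x1
chan:3 @ bit 1 → (0x88b3>>1)&0x7 = 0x1
slot:2 @ bit 4 → (0x88b3>>4)&0x3 = 0x3
lvl:3 @ bit 6 → (0x88b3>>6)&0x7 = 0x2
flags:4 @ bit 9 → (0x88b3>>9)&0xf = 0x4  ←
len:3 @ bit 13 → (0x88b3>>13)&0x7 = 0x4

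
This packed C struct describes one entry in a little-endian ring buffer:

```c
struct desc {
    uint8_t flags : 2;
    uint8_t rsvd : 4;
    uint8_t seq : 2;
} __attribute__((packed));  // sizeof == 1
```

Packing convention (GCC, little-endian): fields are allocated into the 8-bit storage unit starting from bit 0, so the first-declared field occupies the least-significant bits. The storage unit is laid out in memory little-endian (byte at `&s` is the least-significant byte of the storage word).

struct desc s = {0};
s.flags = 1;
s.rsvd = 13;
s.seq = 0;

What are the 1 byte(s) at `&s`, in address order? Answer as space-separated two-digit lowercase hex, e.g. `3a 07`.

35

flags:2 = 1 → 0x1 << 0 → word 0x01
rsvd:4 = 13 → 0xd << 2 → word 0x35
seq:2 = 0 → 0x0 << 6 → word 0x35
word = 0x35 → little-endian bytes:
  [0]=0x35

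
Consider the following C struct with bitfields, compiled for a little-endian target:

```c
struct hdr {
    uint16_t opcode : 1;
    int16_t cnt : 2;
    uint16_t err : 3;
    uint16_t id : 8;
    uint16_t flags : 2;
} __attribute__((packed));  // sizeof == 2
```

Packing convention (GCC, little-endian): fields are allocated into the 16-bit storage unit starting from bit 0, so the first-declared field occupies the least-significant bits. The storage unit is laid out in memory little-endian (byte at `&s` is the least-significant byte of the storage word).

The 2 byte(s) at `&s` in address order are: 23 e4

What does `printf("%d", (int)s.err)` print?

4

[0]=0x23 [1]=0xe4 (little-endian) → word 0xe423
opcode:1 @ bit 0 → (0xe423>>0)&0x1 = 0x1
cnt:2 @ bit 1 → (0xe423>>1)&0x3 = 0x1
err:3 @ bit 3 → (0xe423>>3)&0x7 = 0x4  ←
id:8 @ bit 6 → (0xe423>>6)&0xff = 0x90
flags:2 @ bit 14 → (0xe423>>14)&0x3 = 0x3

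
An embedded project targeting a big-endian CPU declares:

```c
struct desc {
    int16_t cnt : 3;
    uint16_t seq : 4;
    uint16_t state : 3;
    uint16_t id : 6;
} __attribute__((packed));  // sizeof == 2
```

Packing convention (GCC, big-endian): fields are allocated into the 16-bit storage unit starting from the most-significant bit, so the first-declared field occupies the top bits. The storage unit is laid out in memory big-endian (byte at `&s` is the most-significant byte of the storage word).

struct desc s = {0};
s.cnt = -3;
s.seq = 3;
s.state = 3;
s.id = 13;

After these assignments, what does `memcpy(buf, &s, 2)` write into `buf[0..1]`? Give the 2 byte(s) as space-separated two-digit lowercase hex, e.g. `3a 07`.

a6 cd

[13+:3] cnt=-3 & 0x7 = 0x5; word=0xa000
[9+:4] seq=3 & 0xf = 0x3; word=0xa600
[6+:3] state=3 & 0x7 = 0x3; word=0xa6c0
[0+:6] id=13 & 0x3f = 0xd; word=0xa6cd
word = 0xa6cd → big-endian bytes:
  [0]=0xa6  [1]=0xcd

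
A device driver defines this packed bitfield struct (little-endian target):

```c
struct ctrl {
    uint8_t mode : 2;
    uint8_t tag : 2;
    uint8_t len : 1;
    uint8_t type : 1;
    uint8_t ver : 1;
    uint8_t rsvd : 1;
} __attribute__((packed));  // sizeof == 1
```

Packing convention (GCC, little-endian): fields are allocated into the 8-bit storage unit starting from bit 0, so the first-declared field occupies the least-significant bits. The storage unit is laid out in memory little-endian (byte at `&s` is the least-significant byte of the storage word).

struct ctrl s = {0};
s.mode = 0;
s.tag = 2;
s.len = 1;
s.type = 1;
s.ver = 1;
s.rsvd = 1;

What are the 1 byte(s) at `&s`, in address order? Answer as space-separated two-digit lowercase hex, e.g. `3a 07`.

f8

[0+:2] mode=0 & 0x3 = 0x0; word=0x00
[2+:2] tag=2 & 0x3 = 0x2; word=0x08
[4+:1] len=1 & 0x1 = 0x1; word=0x18
[5+:1] type=1 & 0x1 = 0x1; word=0x38
[6+:1] ver=1 & 0x1 = 0x1; word=0x78
[7+:1] rsvd=1 & 0x1 = 0x1; word=0xf8
word = 0xf8 → little-endian bytes:
  [0]=0xf8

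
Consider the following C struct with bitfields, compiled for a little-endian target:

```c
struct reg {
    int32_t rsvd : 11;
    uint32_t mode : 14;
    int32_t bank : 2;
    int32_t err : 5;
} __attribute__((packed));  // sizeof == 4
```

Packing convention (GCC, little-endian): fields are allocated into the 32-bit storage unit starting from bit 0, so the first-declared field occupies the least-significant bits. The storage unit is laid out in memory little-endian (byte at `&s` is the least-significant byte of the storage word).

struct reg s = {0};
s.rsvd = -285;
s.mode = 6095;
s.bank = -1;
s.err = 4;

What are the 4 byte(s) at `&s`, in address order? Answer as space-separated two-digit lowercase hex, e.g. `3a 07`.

rsvd:11 = -285 → 0x6e3 << 0 → word 0x000006e3
mode:14 = 6095 → 0x17cf << 11 → word 0x00be7ee3
bank:2 = -1 → 0x3 << 25 → word 0x06be7ee3
err:5 = 4 → 0x4 << 27 → word 0x26be7ee3
word = 0x26be7ee3 → little-endian bytes:
  [0]=0xe3  [1]=0x7e  [2]=0xbe  [3]=0x26

e3 7e be 26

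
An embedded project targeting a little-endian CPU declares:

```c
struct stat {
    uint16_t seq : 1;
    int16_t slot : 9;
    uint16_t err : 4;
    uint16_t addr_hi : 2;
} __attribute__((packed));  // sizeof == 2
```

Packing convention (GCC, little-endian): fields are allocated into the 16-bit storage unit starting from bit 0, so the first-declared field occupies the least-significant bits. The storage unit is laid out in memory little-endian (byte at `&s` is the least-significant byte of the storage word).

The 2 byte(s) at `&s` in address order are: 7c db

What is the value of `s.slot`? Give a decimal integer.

-66

[0]=0x7c [1]=0xdb (little-endian) → word 0xdb7c
seq:1 @ bit 0 → (0xdb7c>>0)&0x1 = 0x0
slot:9 @ bit 1 → (0xdb7c>>1)&0x1ff = 0x1be  ←
err:4 @ bit 10 → (0xdb7c>>10)&0xf = 0x6
addr_hi:2 @ bit 14 → (0xdb7c>>14)&0x3 = 0x3
slot signed 9b, MSB=1: 446 - 512 = -66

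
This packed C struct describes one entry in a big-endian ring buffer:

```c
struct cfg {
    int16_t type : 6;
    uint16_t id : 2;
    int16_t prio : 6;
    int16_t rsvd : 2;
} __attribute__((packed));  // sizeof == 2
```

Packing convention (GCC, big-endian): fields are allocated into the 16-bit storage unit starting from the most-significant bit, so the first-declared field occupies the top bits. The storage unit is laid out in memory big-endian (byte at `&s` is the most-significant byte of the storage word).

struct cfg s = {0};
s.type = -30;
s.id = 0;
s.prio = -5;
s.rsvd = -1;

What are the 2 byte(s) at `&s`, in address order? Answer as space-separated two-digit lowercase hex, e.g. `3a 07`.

88 ef

type (6b) val=-30 bits=0x22 at bit 10: 0x8800
id (2b) val=0 bits=0x0 at bit 8: 0x8800
prio (6b) val=-5 bits=0x3b at bit 2: 0x88ec
rsvd (2b) val=-1 bits=0x3 at bit 0: 0x88ef
word = 0x88ef → big-endian bytes:
  [0]=0x88  [1]=0xef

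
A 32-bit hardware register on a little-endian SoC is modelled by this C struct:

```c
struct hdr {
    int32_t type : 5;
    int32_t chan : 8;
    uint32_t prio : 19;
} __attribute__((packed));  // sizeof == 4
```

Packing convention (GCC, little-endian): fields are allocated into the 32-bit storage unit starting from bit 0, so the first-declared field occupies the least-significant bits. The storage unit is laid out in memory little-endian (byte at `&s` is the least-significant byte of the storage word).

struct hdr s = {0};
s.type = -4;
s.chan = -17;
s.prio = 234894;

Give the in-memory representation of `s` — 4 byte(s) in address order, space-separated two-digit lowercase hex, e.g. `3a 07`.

fc dd b1 72

[0+:5] type=-4 & 0x1f = 0x1c; word=0x0000001c
[5+:8] chan=-17 & 0xff = 0xef; word=0x00001dfc
[13+:19] prio=234894 & 0x7ffff = 0x3958e; word=0x72b1ddfc
word = 0x72b1ddfc → little-endian bytes:
  [0]=0xfc  [1]=0xdd  [2]=0xb1  [3]=0x72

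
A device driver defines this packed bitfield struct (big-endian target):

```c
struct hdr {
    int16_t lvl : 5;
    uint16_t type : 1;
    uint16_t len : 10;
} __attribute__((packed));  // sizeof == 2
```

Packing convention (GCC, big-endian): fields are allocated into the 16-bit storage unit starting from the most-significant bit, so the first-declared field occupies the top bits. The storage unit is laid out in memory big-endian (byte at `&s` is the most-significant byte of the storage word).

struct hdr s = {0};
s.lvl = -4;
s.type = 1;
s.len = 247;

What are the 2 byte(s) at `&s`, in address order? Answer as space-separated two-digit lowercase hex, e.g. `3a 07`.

lvl:5 = -4 → 0x1c << 11 → word 0xe000
type:1 = 1 → 0x1 << 10 → word 0xe400
len:10 = 247 → 0xf7 << 0 → word 0xe4f7
word = 0xe4f7 → big-endian bytes:
  [0]=0xe4  [1]=0xf7

e4 f7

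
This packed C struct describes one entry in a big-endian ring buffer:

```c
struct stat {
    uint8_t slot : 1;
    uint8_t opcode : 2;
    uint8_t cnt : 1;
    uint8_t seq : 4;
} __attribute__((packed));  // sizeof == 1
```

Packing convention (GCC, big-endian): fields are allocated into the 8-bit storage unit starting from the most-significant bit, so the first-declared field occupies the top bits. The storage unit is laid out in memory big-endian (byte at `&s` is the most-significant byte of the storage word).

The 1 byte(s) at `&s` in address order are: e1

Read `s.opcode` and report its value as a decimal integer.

[0]=0xe1 (big-endian) → word 0xe1
slot:1 @ bit 7 → (0xe1>>7)&0x1 = 0x1
opcode:2 @ bit 5 → (0xe1>>5)&0x3 = 0x3  ←
cnt:1 @ bit 4 → (0xe1>>4)&0x1 = 0x0
seq:4 @ bit 0 → (0xe1>>0)&0xf = 0x1

3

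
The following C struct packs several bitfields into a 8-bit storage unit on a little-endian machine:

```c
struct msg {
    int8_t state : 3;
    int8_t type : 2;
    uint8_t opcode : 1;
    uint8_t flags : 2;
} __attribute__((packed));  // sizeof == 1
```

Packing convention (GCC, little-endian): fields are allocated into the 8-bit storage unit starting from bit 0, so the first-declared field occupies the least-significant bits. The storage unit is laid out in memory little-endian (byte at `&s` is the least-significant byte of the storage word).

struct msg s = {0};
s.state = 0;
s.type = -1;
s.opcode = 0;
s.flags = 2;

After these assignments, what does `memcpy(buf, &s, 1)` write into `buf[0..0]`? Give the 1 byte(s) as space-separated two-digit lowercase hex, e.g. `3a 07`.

98

state:3 = 0 → 0x0 << 0 → word 0x00
type:2 = -1 → 0x3 << 3 → word 0x18
opcode:1 = 0 → 0x0 << 5 → word 0x18
flags:2 = 2 → 0x2 << 6 → word 0x98
word = 0x98 → little-endian bytes:
  [0]=0x98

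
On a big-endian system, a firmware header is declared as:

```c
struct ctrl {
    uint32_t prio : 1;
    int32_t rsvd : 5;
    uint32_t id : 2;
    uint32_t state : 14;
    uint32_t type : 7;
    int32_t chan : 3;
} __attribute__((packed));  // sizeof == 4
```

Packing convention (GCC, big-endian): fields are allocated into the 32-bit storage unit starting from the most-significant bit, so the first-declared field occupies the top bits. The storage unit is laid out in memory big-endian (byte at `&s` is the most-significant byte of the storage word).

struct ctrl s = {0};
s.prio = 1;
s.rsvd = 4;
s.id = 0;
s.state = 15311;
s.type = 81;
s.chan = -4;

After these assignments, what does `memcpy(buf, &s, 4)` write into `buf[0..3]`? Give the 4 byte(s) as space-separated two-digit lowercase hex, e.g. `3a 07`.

90 ef 3e 8c

prio (1b) val=1 bits=0x1 at bit 31: 0x80000000
rsvd (5b) val=4 bits=0x4 at bit 26: 0x90000000
id (2b) val=0 bits=0x0 at bit 24: 0x90000000
state (14b) val=15311 bits=0x3bcf at bit 10: 0x90ef3c00
type (7b) val=81 bits=0x51 at bit 3: 0x90ef3e88
chan (3b) val=-4 bits=0x4 at bit 0: 0x90ef3e8c
word = 0x90ef3e8c → big-endian bytes:
  [0]=0x90  [1]=0xef  [2]=0x3e  [3]=0x8c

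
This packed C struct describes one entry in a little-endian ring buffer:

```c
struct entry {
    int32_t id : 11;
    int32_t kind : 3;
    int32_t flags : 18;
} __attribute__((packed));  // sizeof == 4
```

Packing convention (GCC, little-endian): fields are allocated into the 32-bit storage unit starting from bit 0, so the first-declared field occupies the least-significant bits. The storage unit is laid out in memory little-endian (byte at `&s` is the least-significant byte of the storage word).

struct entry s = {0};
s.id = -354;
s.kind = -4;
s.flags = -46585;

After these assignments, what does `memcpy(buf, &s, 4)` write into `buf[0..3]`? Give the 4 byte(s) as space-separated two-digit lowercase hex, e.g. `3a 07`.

id:11 = -354 → 0x69e << 0 → word 0x0000069e
kind:3 = -4 → 0x4 << 11 → word 0x0000269e
flags:18 = -46585 → 0x34a07 << 14 → word 0xd281e69e
word = 0xd281e69e → little-endian bytes:
  [0]=0x9e  [1]=0xe6  [2]=0x81  [3]=0xd2

9e e6 81 d2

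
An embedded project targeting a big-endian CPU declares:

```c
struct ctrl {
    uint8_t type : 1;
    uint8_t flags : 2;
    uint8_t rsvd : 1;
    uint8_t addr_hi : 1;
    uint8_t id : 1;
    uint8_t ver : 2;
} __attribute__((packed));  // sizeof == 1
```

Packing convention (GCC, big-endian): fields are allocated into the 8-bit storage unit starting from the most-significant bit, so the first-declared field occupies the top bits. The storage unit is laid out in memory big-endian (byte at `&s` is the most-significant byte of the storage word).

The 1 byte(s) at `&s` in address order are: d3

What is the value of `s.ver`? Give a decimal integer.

3

[0]=0xd3 (big-endian) → word 0xd3
type:1 @ bit 7 → (0xd3>>7)&0x1 = 0x1
flags:2 @ bit 5 → (0xd3>>5)&0x3 = 0x2
rsvd:1 @ bit 4 → (0xd3>>4)&0x1 = 0x1
addr_hi:1 @ bit 3 → (0xd3>>3)&0x1 = 0x0
id:1 @ bit 2 → (0xd3>>2)&0x1 = 0x0
ver:2 @ bit 0 → (0xd3>>0)&0x3 = 0x3  ←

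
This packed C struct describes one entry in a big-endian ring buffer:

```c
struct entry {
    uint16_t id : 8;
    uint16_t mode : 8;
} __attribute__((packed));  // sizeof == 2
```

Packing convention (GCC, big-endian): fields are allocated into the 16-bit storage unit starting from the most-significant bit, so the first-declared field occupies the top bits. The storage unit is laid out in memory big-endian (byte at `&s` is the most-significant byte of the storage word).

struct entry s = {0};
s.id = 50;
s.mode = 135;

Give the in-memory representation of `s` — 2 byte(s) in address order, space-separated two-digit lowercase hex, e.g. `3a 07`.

id (8b) val=50 bits=0x32 at bit 8: 0x3200
mode (8b) val=135 bits=0x87 at bit 0: 0x3287
word = 0x3287 → big-endian bytes:
  [0]=0x32  [1]=0x87

32 87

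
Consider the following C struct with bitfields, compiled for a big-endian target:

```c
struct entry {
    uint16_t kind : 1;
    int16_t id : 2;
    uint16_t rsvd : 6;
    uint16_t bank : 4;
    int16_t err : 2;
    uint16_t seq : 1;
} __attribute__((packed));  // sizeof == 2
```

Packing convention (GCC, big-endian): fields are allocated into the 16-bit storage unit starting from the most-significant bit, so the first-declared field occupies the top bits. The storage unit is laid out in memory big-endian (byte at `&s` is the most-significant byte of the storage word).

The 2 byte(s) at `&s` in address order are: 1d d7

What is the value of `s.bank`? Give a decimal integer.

10

[0]=0x1d [1]=0xd7 (big-endian) → word 0x1dd7
kind [15+:1] = (word>>15) & 0x1 = 0
id [13+:2] = (word>>13) & 0x3 = 0
rsvd [7+:6] = (word>>7) & 0x3f = 59
bank [3+:4] = (word>>3) & 0xf = 10  ←
err [1+:2] = (word>>1) & 0x3 = 3
seq [0+:1] = (word>>0) & 0x1 = 1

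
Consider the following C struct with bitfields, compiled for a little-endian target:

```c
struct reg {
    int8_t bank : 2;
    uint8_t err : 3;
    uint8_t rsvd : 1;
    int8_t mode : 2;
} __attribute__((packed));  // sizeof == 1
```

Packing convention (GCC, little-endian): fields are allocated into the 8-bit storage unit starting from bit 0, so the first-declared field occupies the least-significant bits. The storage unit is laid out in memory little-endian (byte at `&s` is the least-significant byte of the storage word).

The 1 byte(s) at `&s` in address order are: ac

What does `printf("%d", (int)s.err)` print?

3

[0]=0xac (little-endian) → word 0xac
bank:2 @ bit 0 → (0xac>>0)&0x3 = 0x0
err:3 @ bit 2 → (0xac>>2)&0x7 = 0x3  ←
rsvd:1 @ bit 5 → (0xac>>5)&0x1 = 0x1
mode:2 @ bit 6 → (0xac>>6)&0x3 = 0x2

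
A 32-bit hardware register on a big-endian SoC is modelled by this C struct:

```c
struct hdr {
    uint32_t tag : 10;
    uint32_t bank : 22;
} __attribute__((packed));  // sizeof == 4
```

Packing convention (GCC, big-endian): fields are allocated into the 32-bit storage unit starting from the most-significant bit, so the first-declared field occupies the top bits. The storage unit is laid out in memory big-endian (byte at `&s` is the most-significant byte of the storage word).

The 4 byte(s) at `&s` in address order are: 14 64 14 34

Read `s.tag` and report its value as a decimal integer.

[0]=0x14 [1]=0x64 [2]=0x14 [3]=0x34 (big-endian) → word 0x14641434
tag:10 @ bit 22 → (0x14641434>>22)&0x3ff = 0x51  ←
bank:22 @ bit 0 → (0x14641434>>0)&0x3fffff = 0x241434

81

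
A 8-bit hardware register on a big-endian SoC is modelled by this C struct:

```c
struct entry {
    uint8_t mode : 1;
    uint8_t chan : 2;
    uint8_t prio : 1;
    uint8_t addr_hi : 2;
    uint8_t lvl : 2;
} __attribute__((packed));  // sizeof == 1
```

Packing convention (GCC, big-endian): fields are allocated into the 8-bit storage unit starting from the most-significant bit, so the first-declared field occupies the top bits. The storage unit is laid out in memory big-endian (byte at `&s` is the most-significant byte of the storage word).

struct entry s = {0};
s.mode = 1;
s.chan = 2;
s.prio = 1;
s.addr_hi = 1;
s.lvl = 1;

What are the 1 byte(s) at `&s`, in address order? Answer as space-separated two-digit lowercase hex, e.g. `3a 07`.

[7+:1] mode=1 & 0x1 = 0x1; word=0x80
[5+:2] chan=2 & 0x3 = 0x2; word=0xc0
[4+:1] prio=1 & 0x1 = 0x1; word=0xd0
[2+:2] addr_hi=1 & 0x3 = 0x1; word=0xd4
[0+:2] lvl=1 & 0x3 = 0x1; word=0xd5
word = 0xd5 → big-endian bytes:
  [0]=0xd5

d5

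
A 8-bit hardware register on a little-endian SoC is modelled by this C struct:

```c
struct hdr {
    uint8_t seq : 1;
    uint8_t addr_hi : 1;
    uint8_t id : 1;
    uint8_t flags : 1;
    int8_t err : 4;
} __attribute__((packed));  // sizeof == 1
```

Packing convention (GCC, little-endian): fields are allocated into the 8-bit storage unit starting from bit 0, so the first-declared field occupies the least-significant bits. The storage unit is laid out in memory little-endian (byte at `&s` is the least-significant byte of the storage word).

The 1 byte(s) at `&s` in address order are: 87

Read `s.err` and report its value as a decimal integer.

-8

[0]=0x87 (little-endian) → word 0x87
seq:1 @ bit 0 → (0x87>>0)&0x1 = 0x1
addr_hi:1 @ bit 1 → (0x87>>1)&0x1 = 0x1
id:1 @ bit 2 → (0x87>>2)&0x1 = 0x1
flags:1 @ bit 3 → (0x87>>3)&0x1 = 0x0
err:4 @ bit 4 → (0x87>>4)&0xf = 0x8  ←
err signed 4b, MSB=1: 8 - 16 = -8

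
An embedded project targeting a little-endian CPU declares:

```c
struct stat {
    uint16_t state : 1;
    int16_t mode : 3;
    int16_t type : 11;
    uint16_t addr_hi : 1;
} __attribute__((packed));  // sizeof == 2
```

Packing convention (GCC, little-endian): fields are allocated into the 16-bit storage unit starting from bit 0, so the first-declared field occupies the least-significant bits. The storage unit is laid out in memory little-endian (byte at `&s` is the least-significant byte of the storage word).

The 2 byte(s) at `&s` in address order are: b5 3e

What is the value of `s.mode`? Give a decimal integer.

[0]=0xb5 [1]=0x3e (little-endian) → word 0x3eb5
state [0+:1] = (word>>0) & 0x1 = 1
mode [1+:3] = (word>>1) & 0x7 = 2  ←
type [4+:11] = (word>>4) & 0x7ff = 1003
addr_hi [15+:1] = (word>>15) & 0x1 = 0
mode signed 3b, MSB=0: value = 2

2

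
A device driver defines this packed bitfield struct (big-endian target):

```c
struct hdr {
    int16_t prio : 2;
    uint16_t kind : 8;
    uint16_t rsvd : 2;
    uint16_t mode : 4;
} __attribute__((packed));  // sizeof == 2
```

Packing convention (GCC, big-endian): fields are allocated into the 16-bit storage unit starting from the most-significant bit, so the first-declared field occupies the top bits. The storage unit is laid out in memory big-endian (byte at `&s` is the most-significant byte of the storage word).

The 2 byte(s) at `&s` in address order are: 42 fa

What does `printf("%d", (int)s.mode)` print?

[0]=0x42 [1]=0xfa (big-endian) → word 0x42fa
prio [14+:2] = (word>>14) & 0x3 = 1
kind [6+:8] = (word>>6) & 0xff = 11
rsvd [4+:2] = (word>>4) & 0x3 = 3
mode [0+:4] = (word>>0) & 0xf = 10  ←

10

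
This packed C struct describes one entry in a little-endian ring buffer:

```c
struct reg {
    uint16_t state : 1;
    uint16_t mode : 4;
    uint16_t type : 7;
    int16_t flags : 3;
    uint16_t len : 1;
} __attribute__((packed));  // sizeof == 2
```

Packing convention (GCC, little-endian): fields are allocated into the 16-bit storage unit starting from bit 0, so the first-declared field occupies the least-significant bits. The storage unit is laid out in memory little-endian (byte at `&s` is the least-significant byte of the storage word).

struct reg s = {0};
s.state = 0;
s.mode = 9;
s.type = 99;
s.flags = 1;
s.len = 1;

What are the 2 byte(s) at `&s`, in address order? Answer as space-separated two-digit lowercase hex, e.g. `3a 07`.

state:1 = 0 → 0x0 << 0 → word 0x0000
mode:4 = 9 → 0x9 << 1 → word 0x0012
type:7 = 99 → 0x63 << 5 → word 0x0c72
flags:3 = 1 → 0x1 << 12 → word 0x1c72
len:1 = 1 → 0x1 << 15 → word 0x9c72
word = 0x9c72 → little-endian bytes:
  [0]=0x72  [1]=0x9c

72 9c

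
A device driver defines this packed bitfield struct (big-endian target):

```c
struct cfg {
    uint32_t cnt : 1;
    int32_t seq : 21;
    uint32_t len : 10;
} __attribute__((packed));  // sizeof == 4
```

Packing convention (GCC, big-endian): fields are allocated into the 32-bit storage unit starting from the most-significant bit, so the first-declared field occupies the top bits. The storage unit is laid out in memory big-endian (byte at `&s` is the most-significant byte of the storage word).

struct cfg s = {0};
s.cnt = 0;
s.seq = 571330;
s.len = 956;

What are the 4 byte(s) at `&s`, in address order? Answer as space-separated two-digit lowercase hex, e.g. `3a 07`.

22 df 0b bc

cnt:1 = 0 → 0x0 << 31 → word 0x00000000
seq:21 = 571330 → 0x8b7c2 << 10 → word 0x22df0800
len:10 = 956 → 0x3bc << 0 → word 0x22df0bbc
word = 0x22df0bbc → big-endian bytes:
  [0]=0x22  [1]=0xdf  [2]=0x0b  [3]=0xbc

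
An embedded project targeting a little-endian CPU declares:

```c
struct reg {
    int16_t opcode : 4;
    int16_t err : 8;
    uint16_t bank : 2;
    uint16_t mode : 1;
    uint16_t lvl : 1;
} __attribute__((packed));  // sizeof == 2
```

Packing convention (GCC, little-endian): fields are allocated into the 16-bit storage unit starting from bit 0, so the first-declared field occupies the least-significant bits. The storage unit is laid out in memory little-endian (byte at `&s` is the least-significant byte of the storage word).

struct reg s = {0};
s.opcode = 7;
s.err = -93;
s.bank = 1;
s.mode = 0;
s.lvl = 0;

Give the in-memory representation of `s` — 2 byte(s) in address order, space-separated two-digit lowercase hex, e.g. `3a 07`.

37 1a

opcode:4 = 7 → 0x7 << 0 → word 0x0007
err:8 = -93 → 0xa3 << 4 → word 0x0a37
bank:2 = 1 → 0x1 << 12 → word 0x1a37
mode:1 = 0 → 0x0 << 14 → word 0x1a37
lvl:1 = 0 → 0x0 << 15 → word 0x1a37
word = 0x1a37 → little-endian bytes:
  [0]=0x37  [1]=0x1a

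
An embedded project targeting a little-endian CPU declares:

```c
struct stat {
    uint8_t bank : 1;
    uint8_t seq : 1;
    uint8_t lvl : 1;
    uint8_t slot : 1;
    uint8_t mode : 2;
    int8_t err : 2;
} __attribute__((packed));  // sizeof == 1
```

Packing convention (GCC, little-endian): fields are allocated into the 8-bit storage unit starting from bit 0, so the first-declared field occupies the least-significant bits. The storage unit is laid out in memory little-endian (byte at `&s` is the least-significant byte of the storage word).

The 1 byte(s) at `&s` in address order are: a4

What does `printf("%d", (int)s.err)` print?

[0]=0xa4 (little-endian) → word 0xa4
bank [0+:1] = (word>>0) & 0x1 = 0
seq [1+:1] = (word>>1) & 0x1 = 0
lvl [2+:1] = (word>>2) & 0x1 = 1
slot [3+:1] = (word>>3) & 0x1 = 0
mode [4+:2] = (word>>4) & 0x3 = 2
err [6+:2] = (word>>6) & 0x3 = 2  ←
err signed 2b, MSB=1: 2 - 4 = -2

-2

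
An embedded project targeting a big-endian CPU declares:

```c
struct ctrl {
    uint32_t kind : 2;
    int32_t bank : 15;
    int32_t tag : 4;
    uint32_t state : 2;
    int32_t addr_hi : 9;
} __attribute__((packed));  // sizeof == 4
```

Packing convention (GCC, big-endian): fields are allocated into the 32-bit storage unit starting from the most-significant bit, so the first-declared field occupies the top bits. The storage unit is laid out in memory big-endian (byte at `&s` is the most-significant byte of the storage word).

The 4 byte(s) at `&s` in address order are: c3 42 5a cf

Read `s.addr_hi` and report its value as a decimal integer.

207

[0]=0xc3 [1]=0x42 [2]=0x5a [3]=0xcf (big-endian) → word 0xc3425acf
kind [30+:2] = (word>>30) & 0x3 = 3
bank [15+:15] = (word>>15) & 0x7fff = 1668
tag [11+:4] = (word>>11) & 0xf = 11
state [9+:2] = (word>>9) & 0x3 = 1
addr_hi [0+:9] = (word>>0) & 0x1ff = 207  ←
addr_hi signed 9b, MSB=0: value = 207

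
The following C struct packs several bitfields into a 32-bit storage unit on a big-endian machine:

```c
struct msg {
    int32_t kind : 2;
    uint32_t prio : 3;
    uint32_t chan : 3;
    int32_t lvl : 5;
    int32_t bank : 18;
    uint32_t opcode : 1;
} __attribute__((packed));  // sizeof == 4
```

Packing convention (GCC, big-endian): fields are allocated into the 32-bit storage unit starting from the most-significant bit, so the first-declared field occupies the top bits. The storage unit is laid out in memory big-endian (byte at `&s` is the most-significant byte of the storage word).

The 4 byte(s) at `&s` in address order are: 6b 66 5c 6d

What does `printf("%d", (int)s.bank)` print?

[0]=0x6b [1]=0x66 [2]=0x5c [3]=0x6d (big-endian) → word 0x6b665c6d
kind:2 @ bit 30 → (0x6b665c6d>>30)&0x3 = 0x1
prio:3 @ bit 27 → (0x6b665c6d>>27)&0x7 = 0x5
chan:3 @ bit 24 → (0x6b665c6d>>24)&0x7 = 0x3
lvl:5 @ bit 19 → (0x6b665c6d>>19)&0x1f = 0xc
bank:18 @ bit 1 → (0x6b665c6d>>1)&0x3ffff = 0x32e36  ←
opcode:1 @ bit 0 → (0x6b665c6d>>0)&0x1 = 0x1
bank signed 18b, MSB=1: 208438 - 262144 = -53706

-53706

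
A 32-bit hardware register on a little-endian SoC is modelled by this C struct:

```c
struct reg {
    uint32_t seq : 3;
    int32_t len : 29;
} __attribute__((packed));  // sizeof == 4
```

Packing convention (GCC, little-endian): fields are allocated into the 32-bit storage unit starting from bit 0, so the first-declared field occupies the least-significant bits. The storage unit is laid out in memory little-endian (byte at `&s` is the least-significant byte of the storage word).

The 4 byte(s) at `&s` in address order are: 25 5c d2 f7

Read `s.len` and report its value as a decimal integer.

[0]=0x25 [1]=0x5c [2]=0xd2 [3]=0xf7 (little-endian) → word 0xf7d25c25
seq:3 @ bit 0 → (0xf7d25c25>>0)&0x7 = 0x5
len:29 @ bit 3 → (0xf7d25c25>>3)&0x1fffffff = 0x1efa4b84  ←
len signed 29b, MSB=1: 519719812 - 536870912 = -17151100

-17151100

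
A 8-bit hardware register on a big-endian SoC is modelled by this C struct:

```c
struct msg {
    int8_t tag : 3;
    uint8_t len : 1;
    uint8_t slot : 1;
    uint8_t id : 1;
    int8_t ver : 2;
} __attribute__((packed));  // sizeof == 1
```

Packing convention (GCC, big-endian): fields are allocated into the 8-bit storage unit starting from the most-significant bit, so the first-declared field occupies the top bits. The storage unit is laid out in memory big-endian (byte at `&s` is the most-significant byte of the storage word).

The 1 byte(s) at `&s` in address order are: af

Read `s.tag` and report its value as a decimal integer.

[0]=0xaf (big-endian) → word 0xaf
tag [5+:3] = (word>>5) & 0x7 = 5  ←
len [4+:1] = (word>>4) & 0x1 = 0
slot [3+:1] = (word>>3) & 0x1 = 1
id [2+:1] = (word>>2) & 0x1 = 1
ver [0+:2] = (word>>0) & 0x3 = 3
tag signed 3b, MSB=1: 5 - 8 = -3

-3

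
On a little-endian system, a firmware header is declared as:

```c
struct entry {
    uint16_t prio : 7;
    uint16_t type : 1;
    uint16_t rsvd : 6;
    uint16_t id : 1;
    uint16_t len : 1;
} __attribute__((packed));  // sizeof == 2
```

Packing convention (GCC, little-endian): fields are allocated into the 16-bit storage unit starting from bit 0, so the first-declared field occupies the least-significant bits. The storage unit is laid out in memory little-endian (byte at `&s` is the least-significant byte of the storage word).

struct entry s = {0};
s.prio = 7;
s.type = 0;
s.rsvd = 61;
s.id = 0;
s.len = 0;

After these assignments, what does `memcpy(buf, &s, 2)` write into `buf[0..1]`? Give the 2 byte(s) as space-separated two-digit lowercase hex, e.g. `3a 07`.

07 3d

prio:7 = 7 → 0x7 << 0 → word 0x0007
type:1 = 0 → 0x0 << 7 → word 0x0007
rsvd:6 = 61 → 0x3d << 8 → word 0x3d07
id:1 = 0 → 0x0 << 14 → word 0x3d07
len:1 = 0 → 0x0 << 15 → word 0x3d07
word = 0x3d07 → little-endian bytes:
  [0]=0x07  [1]=0x3d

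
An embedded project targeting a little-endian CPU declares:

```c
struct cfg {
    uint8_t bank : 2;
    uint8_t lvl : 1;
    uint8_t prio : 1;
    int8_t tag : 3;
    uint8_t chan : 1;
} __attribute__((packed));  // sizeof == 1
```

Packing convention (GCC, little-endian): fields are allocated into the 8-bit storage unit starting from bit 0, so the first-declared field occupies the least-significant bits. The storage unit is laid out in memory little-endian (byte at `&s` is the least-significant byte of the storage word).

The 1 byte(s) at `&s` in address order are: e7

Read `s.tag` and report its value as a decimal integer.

-2

[0]=0xe7 (little-endian) → word 0xe7
bank [0+:2] = (word>>0) & 0x3 = 3
lvl [2+:1] = (word>>2) & 0x1 = 1
prio [3+:1] = (word>>3) & 0x1 = 0
tag [4+:3] = (word>>4) & 0x7 = 6  ←
chan [7+:1] = (word>>7) & 0x1 = 1
tag signed 3b, MSB=1: 6 - 8 = -2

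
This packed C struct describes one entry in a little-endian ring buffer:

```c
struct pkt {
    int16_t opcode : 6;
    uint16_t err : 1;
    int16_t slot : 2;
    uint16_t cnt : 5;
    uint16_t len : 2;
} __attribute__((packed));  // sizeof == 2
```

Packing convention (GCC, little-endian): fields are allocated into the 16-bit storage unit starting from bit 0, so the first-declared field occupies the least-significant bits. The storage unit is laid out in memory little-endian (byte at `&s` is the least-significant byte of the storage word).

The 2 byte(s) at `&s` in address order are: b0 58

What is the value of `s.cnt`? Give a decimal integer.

[0]=0xb0 [1]=0x58 (little-endian) → word 0x58b0
opcode:6 @ bit 0 → (0x58b0>>0)&0x3f = 0x30
err:1 @ bit 6 → (0x58b0>>6)&0x1 = 0x0
slot:2 @ bit 7 → (0x58b0>>7)&0x3 = 0x1
cnt:5 @ bit 9 → (0x58b0>>9)&0x1f = 0xc  ←
len:2 @ bit 14 → (0x58b0>>14)&0x3 = 0x1

12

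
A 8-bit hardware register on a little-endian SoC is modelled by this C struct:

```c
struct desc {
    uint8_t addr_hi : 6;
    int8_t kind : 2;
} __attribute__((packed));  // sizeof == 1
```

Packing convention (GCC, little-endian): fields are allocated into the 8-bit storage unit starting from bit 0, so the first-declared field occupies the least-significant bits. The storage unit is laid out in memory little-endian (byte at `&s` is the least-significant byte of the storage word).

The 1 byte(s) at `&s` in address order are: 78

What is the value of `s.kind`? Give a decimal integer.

[0]=0x78 (little-endian) → word 0x78
addr_hi [0+:6] = (word>>0) & 0x3f = 56
kind [6+:2] = (word>>6) & 0x3 = 1  ←
kind signed 2b, MSB=0: value = 1

1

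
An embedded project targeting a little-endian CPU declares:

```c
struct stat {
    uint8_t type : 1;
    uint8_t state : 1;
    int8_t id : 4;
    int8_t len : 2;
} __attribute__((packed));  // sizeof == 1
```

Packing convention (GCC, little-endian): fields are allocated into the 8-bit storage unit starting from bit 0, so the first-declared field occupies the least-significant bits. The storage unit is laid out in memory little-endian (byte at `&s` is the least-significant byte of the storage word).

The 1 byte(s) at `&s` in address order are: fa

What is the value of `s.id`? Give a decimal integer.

[0]=0xfa (little-endian) → word 0xfa
type [0+:1] = (word>>0) & 0x1 = 0
state [1+:1] = (word>>1) & 0x1 = 1
id [2+:4] = (word>>2) & 0xf = 14  ←
len [6+:2] = (word>>6) & 0x3 = 3
id signed 4b, MSB=1: 14 - 16 = -2

-2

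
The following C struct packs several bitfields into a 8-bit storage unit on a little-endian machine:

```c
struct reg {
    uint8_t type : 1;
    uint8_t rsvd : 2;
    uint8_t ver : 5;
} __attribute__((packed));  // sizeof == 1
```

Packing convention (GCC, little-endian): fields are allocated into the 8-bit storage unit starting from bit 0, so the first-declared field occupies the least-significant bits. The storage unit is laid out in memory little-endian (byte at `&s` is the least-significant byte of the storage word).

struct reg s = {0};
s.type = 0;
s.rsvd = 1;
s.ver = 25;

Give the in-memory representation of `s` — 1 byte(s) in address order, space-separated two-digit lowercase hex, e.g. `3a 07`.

type:1 = 0 → 0x0 << 0 → word 0x00
rsvd:2 = 1 → 0x1 << 1 → word 0x02
ver:5 = 25 → 0x19 << 3 → word 0xca
word = 0xca → little-endian bytes:
  [0]=0xca

ca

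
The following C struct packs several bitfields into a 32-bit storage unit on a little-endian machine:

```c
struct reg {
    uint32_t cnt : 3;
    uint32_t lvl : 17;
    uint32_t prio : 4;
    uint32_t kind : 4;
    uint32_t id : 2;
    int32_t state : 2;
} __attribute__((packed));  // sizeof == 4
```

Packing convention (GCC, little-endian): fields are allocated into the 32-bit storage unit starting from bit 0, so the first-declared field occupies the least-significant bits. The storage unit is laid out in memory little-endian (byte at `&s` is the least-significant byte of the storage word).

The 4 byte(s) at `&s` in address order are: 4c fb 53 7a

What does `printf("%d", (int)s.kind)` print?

10

[0]=0x4c [1]=0xfb [2]=0x53 [3]=0x7a (little-endian) → word 0x7a53fb4c
cnt:3 @ bit 0 → (0x7a53fb4c>>0)&0x7 = 0x4
lvl:17 @ bit 3 → (0x7a53fb4c>>3)&0x1ffff = 0x7f69
prio:4 @ bit 20 → (0x7a53fb4c>>20)&0xf = 0x5
kind:4 @ bit 24 → (0x7a53fb4c>>24)&0xf = 0xa  ←
id:2 @ bit 28 → (0x7a53fb4c>>28)&0x3 = 0x3
state:2 @ bit 30 → (0x7a53fb4c>>30)&0x3 = 0x1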